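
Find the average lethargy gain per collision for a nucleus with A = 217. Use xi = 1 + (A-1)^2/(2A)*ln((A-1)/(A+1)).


xi = 1 + (A-1)^2/(2A) * ln((A-1)/(A+1))
xi = 1 + (217-1)^2/(2*217) * ln((217-1)/(217 +1))
xi = 0.0091883

0.0091883


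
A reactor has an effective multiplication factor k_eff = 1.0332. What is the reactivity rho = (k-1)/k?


rho = (k_eff - 1) / k_eff
rho = (1.0332 - 1) / 1.0332
rho = 0.032133

0.032133


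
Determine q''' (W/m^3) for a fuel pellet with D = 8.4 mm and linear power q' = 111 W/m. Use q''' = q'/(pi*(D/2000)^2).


r = D / 2 / 1000 = 8.4 / 2 / 1000 = 0.0042 m
q''' = q' / (pi * r^2)
q''' = 111 / (pi * 0.0042^2)
q''' = 2.0030e+06 W/m^3

2.0030e+06


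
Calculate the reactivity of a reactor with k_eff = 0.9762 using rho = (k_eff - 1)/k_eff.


rho = (k_eff - 1) / k_eff
rho = (0.9762 - 1) / 0.9762
rho = -0.024380

-0.024380


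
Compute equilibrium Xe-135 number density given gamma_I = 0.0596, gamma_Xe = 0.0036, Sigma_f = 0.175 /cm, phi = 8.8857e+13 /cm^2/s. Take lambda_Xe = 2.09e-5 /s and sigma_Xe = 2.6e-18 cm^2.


Xe_eq = (gamma_I + gamma_Xe) * Sigma_f * phi / (lambda_Xe + sigma_Xe * phi)
Numerator = (0.0596 + 0.0036) * 0.175 * 8.8857e+13 = 9.827584e+11
Denominator = 2.09e-5 + 2.6e-18 * 8.8857e+13 = 2.519282e-04
Xe_eq = 9.827584e+11 / 2.519282e-04 = 3.9009e+15 /cm^3

3.9009e+15


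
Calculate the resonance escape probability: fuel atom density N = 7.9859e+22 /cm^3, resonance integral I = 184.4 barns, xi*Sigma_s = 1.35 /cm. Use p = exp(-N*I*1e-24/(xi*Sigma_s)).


p = exp(-N * I * 1e-24 / (xi*Sigma_s))
p = exp(-7.9859e+22 * 184.4 * 1e-24 / 1.35)
p = 1.8308e-05

1.8308e-05


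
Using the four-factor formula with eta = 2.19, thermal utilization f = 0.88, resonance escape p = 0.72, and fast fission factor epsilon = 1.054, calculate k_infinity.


k_inf = eta * f * p * epsilon
k_inf = 2.19 * 0.88 * 0.72 * 1.054
k_inf = 1.4625

1.4625


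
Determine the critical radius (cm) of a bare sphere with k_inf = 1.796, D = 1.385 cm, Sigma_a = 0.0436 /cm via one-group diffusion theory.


L^2 = D / Sigma_a = 1.385 / 0.0436 = 31.76606 cm^2
B_m^2 = (k_inf - 1) / L^2 = (1.796 - 1) / 31.76606 = 0.02505819 /cm^2
For a bare sphere: B_g = pi/R, so R_c = pi / sqrt(B_m^2)
R_c = pi / sqrt(0.02505819) = 19.846 cm

19.846


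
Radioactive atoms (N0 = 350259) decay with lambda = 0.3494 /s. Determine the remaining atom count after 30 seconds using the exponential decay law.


N = N0 * exp(-lambda * t)
N = 350259 * exp(-0.3494 * 30)
N = 9.8201

9.8201


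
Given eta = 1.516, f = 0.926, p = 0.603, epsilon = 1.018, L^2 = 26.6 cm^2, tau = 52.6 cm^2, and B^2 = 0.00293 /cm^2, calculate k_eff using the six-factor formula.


k_inf = eta*f*p*eps = 1.516*0.926*0.603*1.018 = 0.8617381
P_TNL = 1/(1 + L^2*B^2) = 1/(1 + 26.6*0.00293) = 0.9276971
P_FNL = exp(-B^2*tau) = exp(-0.00293*52.6) = 0.8571709
k_eff = k_inf * P_TNL * P_FNL = 0.8617381 * 0.9276971 * 0.8571709
k_eff = 0.68525

0.68525


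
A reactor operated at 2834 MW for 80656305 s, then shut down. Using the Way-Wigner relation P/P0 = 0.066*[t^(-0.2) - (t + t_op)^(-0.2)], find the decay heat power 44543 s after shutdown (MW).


P/P0 = 0.066 * [t^(-0.2) - (t + t_op)^(-0.2)]
P/P0 = 0.066 * [44543^(-0.2) - (44543 + 80656305)^(-0.2)]
P/P0 = 0.066 * [0.1175558 - 0.02621950] = 0.006028196
P = 2834 * 0.006028196 = 17.084 MW

17.084


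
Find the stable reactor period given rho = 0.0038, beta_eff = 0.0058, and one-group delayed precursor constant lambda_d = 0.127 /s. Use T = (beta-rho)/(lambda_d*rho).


T = (beta - rho) / (lambda_d * rho)
T = (0.0058 - 0.0038) / (0.127 * 0.0038)
T = 4.1442 s

4.1442


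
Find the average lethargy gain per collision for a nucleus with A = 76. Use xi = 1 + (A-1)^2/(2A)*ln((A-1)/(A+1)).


xi = 1 + (A-1)^2/(2A) * ln((A-1)/(A+1))
xi = 1 + (76-1)^2/(2*76) * ln((76-1)/(76 +1))
xi = 0.026086

0.026086


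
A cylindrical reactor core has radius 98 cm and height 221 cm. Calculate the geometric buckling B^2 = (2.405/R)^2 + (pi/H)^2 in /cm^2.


B^2 = (2.405/R)^2 + (pi/H)^2
B^2 = (2.405/98)^2 + (pi/221)^2
B^2 = 8.0433e-04 /cm^2

8.0433e-04


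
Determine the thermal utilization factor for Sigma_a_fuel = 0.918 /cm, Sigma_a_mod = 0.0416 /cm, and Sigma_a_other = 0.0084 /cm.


f = Sigma_a_fuel / (Sigma_a_fuel + Sigma_a_mod + Sigma_a_other)
f = 0.918 / (0.918 + 0.0416 + 0.0084)
f = 0.94835

0.94835


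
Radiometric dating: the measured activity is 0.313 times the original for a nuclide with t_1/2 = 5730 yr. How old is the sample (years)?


lambda = ln(2) / t_half = ln(2) / 5730 = 1.209681e-04 /yr
t = -ln(A/A0) / lambda
t = -ln(0.313) / 1.209681e-04
t = 9602.1 yr

9602.1


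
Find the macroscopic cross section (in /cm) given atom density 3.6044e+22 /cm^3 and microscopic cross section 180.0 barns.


Sigma = N * sigma_barns * 1e-24
Sigma = 3.6044e+22 * 180.0 * 1e-24
Sigma = 6.4879 /cm

6.4879


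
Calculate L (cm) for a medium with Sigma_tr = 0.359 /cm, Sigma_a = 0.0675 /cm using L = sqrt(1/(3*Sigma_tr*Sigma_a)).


D = 1 / (3 * Sigma_tr) = 1 / (3 * 0.359) = 0.9285051 cm
L = sqrt(D / Sigma_a)
L = sqrt(0.9285051 / 0.0675)
L = 3.7089 cm

3.7089


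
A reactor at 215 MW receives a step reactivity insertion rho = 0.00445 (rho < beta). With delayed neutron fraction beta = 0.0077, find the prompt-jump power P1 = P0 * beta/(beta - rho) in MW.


P1/P0 = beta / (beta - rho)
P1/P0 = 0.0077 / (0.0077 - 0.00445) = 2.369231
P1 = 215 * 2.369231 = 509.38 MW

509.38


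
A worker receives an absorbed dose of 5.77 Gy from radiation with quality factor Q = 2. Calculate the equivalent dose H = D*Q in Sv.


H = D * Q
H = 5.77 * 2
H = 11.540 Sv

11.540


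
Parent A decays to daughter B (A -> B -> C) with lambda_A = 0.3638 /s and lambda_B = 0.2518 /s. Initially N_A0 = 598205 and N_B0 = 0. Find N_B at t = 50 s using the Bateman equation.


N_B(t) = lambda_A * N_A0 / (lambda_B - lambda_A) * [exp(-lambda_A*t) - exp(-lambda_B*t)]
exp(-0.3638*50) = 1.259457e-08; exp(-0.2518*50) = 3.405905e-06
N_B = 0.3638 * 598205 / (0.2518 - 0.3638) * (1.259457e-08 - 3.405905e-06)
N_B = 6.5935

6.5935


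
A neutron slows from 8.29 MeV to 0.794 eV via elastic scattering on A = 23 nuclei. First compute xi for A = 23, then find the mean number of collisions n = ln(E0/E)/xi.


xi = 1 + (A-1)^2/(2A)*ln((A-1)/(A+1)) = 0.08448899 (for A = 23)
n = ln(E0/E) / xi
n = ln(8.29e6 / 0.794) / 0.08448899
n = ln(1.044081e+07) / 0.08448899 = 191.28

191.28


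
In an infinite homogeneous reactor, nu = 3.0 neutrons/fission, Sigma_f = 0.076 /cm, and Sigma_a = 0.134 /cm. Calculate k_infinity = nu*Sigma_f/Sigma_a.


k_inf = nu * Sigma_f / Sigma_a
k_inf = 3.0 * 0.076 / 0.134
k_inf = 1.7015

1.7015


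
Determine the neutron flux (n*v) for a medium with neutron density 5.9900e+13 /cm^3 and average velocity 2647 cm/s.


phi = n * v
phi = 5.9900e+13 * 2647
phi = 1.5856e+17 /cm^2/s

1.5856e+17


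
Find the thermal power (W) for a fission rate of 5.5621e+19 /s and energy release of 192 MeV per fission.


P = fission_rate * E_MeV * 1.602e-13
P = 5.5621e+19 * 192 * 1.602e-13
P = 1.7108e+09 W

1.7108e+09


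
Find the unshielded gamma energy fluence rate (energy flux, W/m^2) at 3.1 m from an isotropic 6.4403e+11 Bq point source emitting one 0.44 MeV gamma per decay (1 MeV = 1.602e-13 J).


psi = A * E * 1.602e-13 / (4*pi*r^2)
psi = 6.4403e+11 * 0.44 * 1.602e-13 / (4*pi*3.1^2)
psi = 3.7591e-04 W/m^2

3.7591e-04


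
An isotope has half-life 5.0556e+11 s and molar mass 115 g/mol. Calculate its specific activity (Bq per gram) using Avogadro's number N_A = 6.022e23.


lambda = ln(2) / t_half = ln(2) / 5.0556e+11 = 1.371048e-12 /s
SA = lambda * N_A / M
SA = 1.371048e-12 * 6.022e23 / 115
SA = 7.1795e+09 Bq/g

7.1795e+09


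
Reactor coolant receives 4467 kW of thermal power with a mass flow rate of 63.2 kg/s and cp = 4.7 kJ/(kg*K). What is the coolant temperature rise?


dT = Q / (m_dot * cp)
dT = 4467 / (63.2 * 4.7)
dT = 15.038 C

15.038


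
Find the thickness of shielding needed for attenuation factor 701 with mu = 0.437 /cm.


x = ln(factor) / mu
x = ln(701) / 0.437
x = 14.994 cm

14.994


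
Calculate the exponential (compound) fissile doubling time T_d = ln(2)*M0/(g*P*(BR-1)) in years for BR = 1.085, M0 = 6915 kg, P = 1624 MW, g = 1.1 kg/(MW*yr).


Breeding gain G = BR - 1 = 1.085 - 1 = 0.085
Fissile production rate = g * P * G = 1.1 * 1624 * 0.085 = 151.844 kg/yr
T_d = ln(2) * M0 / (g * P * G)
T_d = ln(2) * 6915 / 151.844 = 31.566 yr

31.566


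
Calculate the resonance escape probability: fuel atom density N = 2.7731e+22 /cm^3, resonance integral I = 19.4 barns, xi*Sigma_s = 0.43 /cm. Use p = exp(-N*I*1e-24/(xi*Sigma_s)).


p = exp(-N * I * 1e-24 / (xi*Sigma_s))
p = exp(-2.7731e+22 * 19.4 * 1e-24 / 0.43)
p = 0.28618

0.28618


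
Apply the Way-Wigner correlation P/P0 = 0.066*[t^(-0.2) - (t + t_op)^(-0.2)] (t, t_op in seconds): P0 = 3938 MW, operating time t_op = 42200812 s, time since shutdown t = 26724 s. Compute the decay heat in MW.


P/P0 = 0.066 * [t^(-0.2) - (t + t_op)^(-0.2)]
P/P0 = 0.066 * [26724^(-0.2) - (26724 + 42200812)^(-0.2)]
P/P0 = 0.066 * [0.1302026 - 0.02984564] = 0.006623559
P = 3938 * 0.006623559 = 26.084 MW

26.084


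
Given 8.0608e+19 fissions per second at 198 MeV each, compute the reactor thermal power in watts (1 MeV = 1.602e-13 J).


P = fission_rate * E_MeV * 1.602e-13
P = 8.0608e+19 * 198 * 1.602e-13
P = 2.5569e+09 W

2.5569e+09


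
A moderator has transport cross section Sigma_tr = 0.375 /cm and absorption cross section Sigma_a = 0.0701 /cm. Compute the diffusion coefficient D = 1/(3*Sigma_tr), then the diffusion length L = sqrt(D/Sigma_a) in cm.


D = 1 / (3 * Sigma_tr) = 1 / (3 * 0.375) = 0.8888889 cm
L = sqrt(D / Sigma_a)
L = sqrt(0.8888889 / 0.0701)
L = 3.5609 cm

3.5609


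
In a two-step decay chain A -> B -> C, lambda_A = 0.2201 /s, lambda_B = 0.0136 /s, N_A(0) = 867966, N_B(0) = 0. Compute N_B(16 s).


N_B(t) = lambda_A * N_A0 / (lambda_B - lambda_A) * [exp(-lambda_A*t) - exp(-lambda_B*t)]
exp(-0.2201*16) = 0.02955211; exp(-0.0136*16) = 0.8044472
N_B = 0.2201 * 867966 / (0.0136 - 0.2201) * (0.02955211 - 0.8044472)
N_B = 716879

716879


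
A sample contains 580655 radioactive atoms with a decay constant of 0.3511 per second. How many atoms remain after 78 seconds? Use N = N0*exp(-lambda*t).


N = N0 * exp(-lambda * t)
N = 580655 * exp(-0.3511 * 78)
N = 7.4202e-07

7.4202e-07


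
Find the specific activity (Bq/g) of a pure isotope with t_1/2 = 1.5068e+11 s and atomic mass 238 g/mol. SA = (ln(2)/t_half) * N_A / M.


lambda = ln(2) / t_half = ln(2) / 1.5068e+11 = 4.600127e-12 /s
SA = lambda * N_A / M
SA = 4.600127e-12 * 6.022e23 / 238
SA = 1.1639e+10 Bq/g

1.1639e+10


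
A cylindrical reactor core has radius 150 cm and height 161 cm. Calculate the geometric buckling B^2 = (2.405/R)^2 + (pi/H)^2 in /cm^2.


B^2 = (2.405/R)^2 + (pi/H)^2
B^2 = (2.405/150)^2 + (pi/161)^2
B^2 = 6.3782e-04 /cm^2

6.3782e-04


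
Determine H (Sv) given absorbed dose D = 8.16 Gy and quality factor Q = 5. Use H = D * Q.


H = D * Q
H = 8.16 * 5
H = 40.800 Sv

40.800


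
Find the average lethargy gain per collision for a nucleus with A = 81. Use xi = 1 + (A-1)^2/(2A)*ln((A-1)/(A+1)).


xi = 1 + (A-1)^2/(2A) * ln((A-1)/(A+1))
xi = 1 + (81-1)^2/(2*81) * ln((81-1)/(81 +1))
xi = 0.024489

0.024489


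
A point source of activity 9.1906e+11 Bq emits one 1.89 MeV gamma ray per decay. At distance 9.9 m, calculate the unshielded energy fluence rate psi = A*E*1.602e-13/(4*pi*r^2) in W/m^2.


psi = A * E * 1.602e-13 / (4*pi*r^2)
psi = 9.1906e+11 * 1.89 * 1.602e-13 / (4*pi*9.9^2)
psi = 2.2594e-04 W/m^2

2.2594e-04


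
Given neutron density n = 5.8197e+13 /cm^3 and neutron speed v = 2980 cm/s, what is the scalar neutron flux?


phi = n * v
phi = 5.8197e+13 * 2980
phi = 1.7343e+17 /cm^2/s

1.7343e+17


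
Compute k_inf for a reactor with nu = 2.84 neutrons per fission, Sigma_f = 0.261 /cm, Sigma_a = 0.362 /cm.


k_inf = nu * Sigma_f / Sigma_a
k_inf = 2.84 * 0.261 / 0.362
k_inf = 2.0476

2.0476


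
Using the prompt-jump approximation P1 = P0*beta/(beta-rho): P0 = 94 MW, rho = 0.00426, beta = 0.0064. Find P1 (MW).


P1/P0 = beta / (beta - rho)
P1/P0 = 0.0064 / (0.0064 - 0.00426) = 2.990654
P1 = 94 * 2.990654 = 281.12 MW

281.12


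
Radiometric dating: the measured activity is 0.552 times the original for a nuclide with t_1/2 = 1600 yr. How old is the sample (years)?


lambda = ln(2) / t_half = ln(2) / 1600 = 4.332170e-04 /yr
t = -ln(A/A0) / lambda
t = -ln(0.552) / 4.332170e-04
t = 1371.6 yr

1371.6


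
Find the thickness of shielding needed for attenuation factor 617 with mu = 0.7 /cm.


x = ln(factor) / mu
x = ln(617) / 0.7
x = 9.1784 cm

9.1784


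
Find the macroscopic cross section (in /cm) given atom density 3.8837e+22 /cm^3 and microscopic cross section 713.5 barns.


Sigma = N * sigma_barns * 1e-24
Sigma = 3.8837e+22 * 713.5 * 1e-24
Sigma = 27.710 /cm

27.710


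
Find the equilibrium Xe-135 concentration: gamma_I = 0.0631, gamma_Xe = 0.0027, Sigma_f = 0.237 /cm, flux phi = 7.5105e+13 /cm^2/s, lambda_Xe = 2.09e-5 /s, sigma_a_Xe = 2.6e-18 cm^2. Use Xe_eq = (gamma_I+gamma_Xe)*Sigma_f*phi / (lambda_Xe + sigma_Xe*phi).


Xe_eq = (gamma_I + gamma_Xe) * Sigma_f * phi / (lambda_Xe + sigma_Xe * phi)
Numerator = (0.0631 + 0.0027) * 0.237 * 7.5105e+13 = 1.171232e+12
Denominator = 2.09e-5 + 2.6e-18 * 7.5105e+13 = 2.161730e-04
Xe_eq = 1.171232e+12 / 2.161730e-04 = 5.4180e+15 /cm^3

5.4180e+15


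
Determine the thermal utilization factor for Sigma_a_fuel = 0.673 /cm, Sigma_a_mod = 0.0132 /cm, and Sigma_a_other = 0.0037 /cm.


f = Sigma_a_fuel / (Sigma_a_fuel + Sigma_a_mod + Sigma_a_other)
f = 0.673 / (0.673 + 0.0132 + 0.0037)
f = 0.97550

0.97550


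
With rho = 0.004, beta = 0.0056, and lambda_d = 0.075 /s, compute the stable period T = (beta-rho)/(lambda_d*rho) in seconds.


T = (beta - rho) / (lambda_d * rho)
T = (0.0056 - 0.004) / (0.075 * 0.004)
T = 5.3333 s

5.3333


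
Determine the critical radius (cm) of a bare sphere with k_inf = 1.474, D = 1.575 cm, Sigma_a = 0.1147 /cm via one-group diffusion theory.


L^2 = D / Sigma_a = 1.575 / 0.1147 = 13.73147 cm^2
B_m^2 = (k_inf - 1) / L^2 = (1.474 - 1) / 13.73147 = 0.03451925 /cm^2
For a bare sphere: B_g = pi/R, so R_c = pi / sqrt(B_m^2)
R_c = pi / sqrt(0.03451925) = 16.909 cm

16.909


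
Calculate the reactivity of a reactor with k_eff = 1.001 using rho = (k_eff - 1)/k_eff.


rho = (k_eff - 1) / k_eff
rho = (1.001 - 1) / 1.001
rho = 9.9900e-04

9.9900e-04


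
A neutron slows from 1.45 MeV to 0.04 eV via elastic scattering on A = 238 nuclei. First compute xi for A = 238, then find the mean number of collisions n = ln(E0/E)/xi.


xi = 1 + (A-1)^2/(2A)*ln((A-1)/(A+1)) = 0.008379872 (for A = 238)
n = ln(E0/E) / xi
n = ln(1.45e6 / 0.04) / 0.008379872
n = ln(3.625000e+07) / 0.008379872 = 2077.1

2077.1


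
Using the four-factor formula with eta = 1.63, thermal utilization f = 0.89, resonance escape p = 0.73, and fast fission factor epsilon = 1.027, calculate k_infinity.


k_inf = eta * f * p * epsilon
k_inf = 1.63 * 0.89 * 0.73 * 1.027
k_inf = 1.0876

1.0876


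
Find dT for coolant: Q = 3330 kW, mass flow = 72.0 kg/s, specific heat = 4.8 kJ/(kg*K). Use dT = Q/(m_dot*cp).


dT = Q / (m_dot * cp)
dT = 3330 / (72.0 * 4.8)
dT = 9.6354 C

9.6354


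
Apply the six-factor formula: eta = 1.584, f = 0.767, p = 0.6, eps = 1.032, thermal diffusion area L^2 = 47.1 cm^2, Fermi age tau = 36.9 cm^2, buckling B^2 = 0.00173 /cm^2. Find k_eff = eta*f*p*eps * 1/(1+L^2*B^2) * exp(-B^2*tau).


k_inf = eta*f*p*eps = 1.584*0.767*0.6*1.032 = 0.7522834
P_TNL = 1/(1 + L^2*B^2) = 1/(1 + 47.1*0.00173) = 0.9246562
P_FNL = exp(-B^2*tau) = exp(-0.00173*36.9) = 0.9381579
k_eff = k_inf * P_TNL * P_FNL = 0.7522834 * 0.9246562 * 0.9381579
k_eff = 0.65259

0.65259


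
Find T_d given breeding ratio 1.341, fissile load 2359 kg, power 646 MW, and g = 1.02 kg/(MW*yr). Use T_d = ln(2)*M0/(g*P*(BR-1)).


Breeding gain G = BR - 1 = 1.341 - 1 = 0.341
Fissile production rate = g * P * G = 1.02 * 646 * 0.341 = 224.69172 kg/yr
T_d = ln(2) * M0 / (g * P * G)
T_d = ln(2) * 2359 / 224.69172 = 7.2772 yr

7.2772


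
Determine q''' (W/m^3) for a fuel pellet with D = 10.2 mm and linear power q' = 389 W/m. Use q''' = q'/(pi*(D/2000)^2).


r = D / 2 / 1000 = 10.2 / 2 / 1000 = 0.0051 m
q''' = q' / (pi * r^2)
q''' = 389 / (pi * 0.0051^2)
q''' = 4.7606e+06 W/m^3

4.7606e+06


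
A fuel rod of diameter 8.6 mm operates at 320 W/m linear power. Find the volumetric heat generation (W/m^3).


r = D / 2 / 1000 = 8.6 / 2 / 1000 = 0.0043 m
q''' = q' / (pi * r^2)
q''' = 320 / (pi * 0.0043^2)
q''' = 5.5089e+06 W/m^3

5.5089e+06


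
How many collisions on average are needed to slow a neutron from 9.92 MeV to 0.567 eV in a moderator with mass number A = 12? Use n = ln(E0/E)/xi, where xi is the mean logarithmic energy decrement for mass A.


xi = 1 + (A-1)^2/(2A)*ln((A-1)/(A+1)) = 0.1577690 (for A = 12)
n = ln(E0/E) / xi
n = ln(9.92e6 / 0.567) / 0.1577690
n = ln(1.749559e+07) / 0.1577690 = 105.71

105.71


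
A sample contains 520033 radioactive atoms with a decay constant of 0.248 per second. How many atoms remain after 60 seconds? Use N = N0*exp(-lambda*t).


N = N0 * exp(-lambda * t)
N = 520033 * exp(-0.248 * 60)
N = 0.17936

0.17936


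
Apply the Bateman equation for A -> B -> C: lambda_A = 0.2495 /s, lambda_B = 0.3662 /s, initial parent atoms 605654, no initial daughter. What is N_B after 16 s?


N_B(t) = lambda_A * N_A0 / (lambda_B - lambda_A) * [exp(-lambda_A*t) - exp(-lambda_B*t)]
exp(-0.2495*16) = 0.01846275; exp(-0.3662*16) = 0.002853526
N_B = 0.2495 * 605654 / (0.3662 - 0.2495) * (0.01846275 - 0.002853526)
N_B = 20212

20212


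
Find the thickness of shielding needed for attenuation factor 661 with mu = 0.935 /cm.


x = ln(factor) / mu
x = ln(661) / 0.935
x = 6.9452 cm

6.9452


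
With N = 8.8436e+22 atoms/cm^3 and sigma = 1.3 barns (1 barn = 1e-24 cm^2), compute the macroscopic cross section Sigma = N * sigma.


Sigma = N * sigma_barns * 1e-24
Sigma = 8.8436e+22 * 1.3 * 1e-24
Sigma = 0.11497 /cm

0.11497


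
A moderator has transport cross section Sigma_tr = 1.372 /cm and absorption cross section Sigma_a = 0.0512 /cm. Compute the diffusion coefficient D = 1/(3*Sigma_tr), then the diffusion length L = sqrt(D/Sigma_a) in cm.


D = 1 / (3 * Sigma_tr) = 1 / (3 * 1.372) = 0.2429543 cm
L = sqrt(D / Sigma_a)
L = sqrt(0.2429543 / 0.0512)
L = 2.1783 cm

2.1783


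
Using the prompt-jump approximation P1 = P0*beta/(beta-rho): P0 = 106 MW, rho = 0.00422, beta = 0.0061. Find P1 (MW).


P1/P0 = beta / (beta - rho)
P1/P0 = 0.0061 / (0.0061 - 0.00422) = 3.244681
P1 = 106 * 3.244681 = 343.94 MW

343.94


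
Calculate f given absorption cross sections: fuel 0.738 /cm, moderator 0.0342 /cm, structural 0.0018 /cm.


f = Sigma_a_fuel / (Sigma_a_fuel + Sigma_a_mod + Sigma_a_other)
f = 0.738 / (0.738 + 0.0342 + 0.0018)
f = 0.95349

0.95349


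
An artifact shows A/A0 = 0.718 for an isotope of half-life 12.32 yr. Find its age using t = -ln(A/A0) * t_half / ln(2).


lambda = ln(2) / t_half = ln(2) / 12.32 = 0.05626195 /yr
t = -ln(A/A0) / lambda
t = -ln(0.718) / 0.05626195
t = 5.8883 yr

5.8883


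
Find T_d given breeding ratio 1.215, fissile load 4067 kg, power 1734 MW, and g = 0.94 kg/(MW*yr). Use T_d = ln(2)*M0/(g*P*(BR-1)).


Breeding gain G = BR - 1 = 1.215 - 1 = 0.215
Fissile production rate = g * P * G = 0.94 * 1734 * 0.215 = 350.4414 kg/yr
T_d = ln(2) * M0 / (g * P * G)
T_d = ln(2) * 4067 / 350.4414 = 8.0442 yr

8.0442


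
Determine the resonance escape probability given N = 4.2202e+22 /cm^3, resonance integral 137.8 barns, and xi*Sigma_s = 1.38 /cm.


p = exp(-N * I * 1e-24 / (xi*Sigma_s))
p = exp(-4.2202e+22 * 137.8 * 1e-24 / 1.38)
p = 0.014786

0.014786


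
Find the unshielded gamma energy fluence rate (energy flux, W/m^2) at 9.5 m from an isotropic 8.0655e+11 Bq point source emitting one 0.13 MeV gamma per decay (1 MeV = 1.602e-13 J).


psi = A * E * 1.602e-13 / (4*pi*r^2)
psi = 8.0655e+11 * 0.13 * 1.602e-13 / (4*pi*9.5^2)
psi = 1.4811e-05 W/m^2

1.4811e-05


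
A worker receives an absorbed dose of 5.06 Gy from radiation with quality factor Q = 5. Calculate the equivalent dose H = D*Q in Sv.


H = D * Q
H = 5.06 * 5
H = 25.300 Sv

25.300


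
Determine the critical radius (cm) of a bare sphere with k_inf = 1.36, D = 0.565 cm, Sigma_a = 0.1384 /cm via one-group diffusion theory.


L^2 = D / Sigma_a = 0.565 / 0.1384 = 4.082370 cm^2
B_m^2 = (k_inf - 1) / L^2 = (1.36 - 1) / 4.082370 = 0.08818407 /cm^2
For a bare sphere: B_g = pi/R, so R_c = pi / sqrt(B_m^2)
R_c = pi / sqrt(0.08818407) = 10.579 cm

10.579


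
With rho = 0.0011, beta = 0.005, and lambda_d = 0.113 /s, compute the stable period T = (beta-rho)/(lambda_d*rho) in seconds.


T = (beta - rho) / (lambda_d * rho)
T = (0.005 - 0.0011) / (0.113 * 0.0011)
T = 31.376 s

31.376


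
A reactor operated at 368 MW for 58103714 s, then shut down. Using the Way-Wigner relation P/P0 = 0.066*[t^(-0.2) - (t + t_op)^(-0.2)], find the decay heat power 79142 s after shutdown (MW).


P/P0 = 0.066 * [t^(-0.2) - (t + t_op)^(-0.2)]
P/P0 = 0.066 * [79142^(-0.2) - (79142 + 58103714)^(-0.2)]
P/P0 = 0.066 * [0.1047897 - 0.02799246] = 0.005068618
P = 368 * 0.005068618 = 1.8653 MW

1.8653


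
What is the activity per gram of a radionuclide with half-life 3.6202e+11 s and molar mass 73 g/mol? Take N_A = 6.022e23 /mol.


lambda = ln(2) / t_half = ln(2) / 3.6202e+11 = 1.914665e-12 /s
SA = lambda * N_A / M
SA = 1.914665e-12 * 6.022e23 / 73
SA = 1.5795e+10 Bq/g

1.5795e+10


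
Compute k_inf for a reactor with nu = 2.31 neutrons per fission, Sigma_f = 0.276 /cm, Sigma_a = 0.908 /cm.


k_inf = nu * Sigma_f / Sigma_a
k_inf = 2.31 * 0.276 / 0.908
k_inf = 0.70216

0.70216


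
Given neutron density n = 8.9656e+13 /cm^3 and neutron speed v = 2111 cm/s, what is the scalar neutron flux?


phi = n * v
phi = 8.9656e+13 * 2111
phi = 1.8926e+17 /cm^2/s

1.8926e+17


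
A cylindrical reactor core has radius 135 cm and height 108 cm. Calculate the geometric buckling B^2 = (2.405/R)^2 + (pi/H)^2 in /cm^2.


B^2 = (2.405/R)^2 + (pi/H)^2
B^2 = (2.405/135)^2 + (pi/108)^2
B^2 = 0.0011635 /cm^2

0.0011635


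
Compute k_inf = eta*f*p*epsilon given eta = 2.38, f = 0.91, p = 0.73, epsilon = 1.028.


k_inf = eta * f * p * epsilon
k_inf = 2.38 * 0.91 * 0.73 * 1.028
k_inf = 1.6253

1.6253


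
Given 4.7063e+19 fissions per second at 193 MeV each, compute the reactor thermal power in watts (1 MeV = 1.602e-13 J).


P = fission_rate * E_MeV * 1.602e-13
P = 4.7063e+19 * 193 * 1.602e-13
P = 1.4551e+09 W

1.4551e+09


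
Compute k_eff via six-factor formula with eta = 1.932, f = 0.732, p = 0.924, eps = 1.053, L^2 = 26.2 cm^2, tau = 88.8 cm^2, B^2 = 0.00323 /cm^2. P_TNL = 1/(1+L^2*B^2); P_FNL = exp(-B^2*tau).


k_inf = eta*f*p*eps = 1.932*0.732*0.924*1.053 = 1.376000
P_TNL = 1/(1 + L^2*B^2) = 1/(1 + 26.2*0.00323) = 0.9219768
P_FNL = exp(-B^2*tau) = exp(-0.00323*88.8) = 0.7506438
k_eff = k_inf * P_TNL * P_FNL = 1.376000 * 0.9219768 * 0.7506438
k_eff = 0.95230

0.95230


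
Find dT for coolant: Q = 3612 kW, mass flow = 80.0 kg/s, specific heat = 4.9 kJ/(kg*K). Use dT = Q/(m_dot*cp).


dT = Q / (m_dot * cp)
dT = 3612 / (80.0 * 4.9)
dT = 9.2143 C

9.2143


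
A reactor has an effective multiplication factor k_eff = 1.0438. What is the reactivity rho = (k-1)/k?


rho = (k_eff - 1) / k_eff
rho = (1.0438 - 1) / 1.0438
rho = 0.041962

0.041962


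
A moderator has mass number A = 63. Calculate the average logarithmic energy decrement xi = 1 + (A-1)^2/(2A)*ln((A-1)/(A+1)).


xi = 1 + (A-1)^2/(2A) * ln((A-1)/(A+1))
xi = 1 + (63-1)^2/(2*63) * ln((63-1)/(63 +1))
xi = 0.031413

0.031413


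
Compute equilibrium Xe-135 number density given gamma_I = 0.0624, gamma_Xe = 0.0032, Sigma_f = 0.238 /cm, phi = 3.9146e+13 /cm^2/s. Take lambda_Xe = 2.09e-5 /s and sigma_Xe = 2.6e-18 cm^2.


Xe_eq = (gamma_I + gamma_Xe) * Sigma_f * phi / (lambda_Xe + sigma_Xe * phi)
Numerator = (0.0624 + 0.0032) * 0.238 * 3.9146e+13 = 6.111787e+11
Denominator = 2.09e-5 + 2.6e-18 * 3.9146e+13 = 1.226796e-04
Xe_eq = 6.111787e+11 / 1.226796e-04 = 4.9819e+15 /cm^3

4.9819e+15


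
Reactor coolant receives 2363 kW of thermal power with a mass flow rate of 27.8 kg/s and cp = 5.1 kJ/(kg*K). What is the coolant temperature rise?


dT = Q / (m_dot * cp)
dT = 2363 / (27.8 * 5.1)
dT = 16.667 C

16.667


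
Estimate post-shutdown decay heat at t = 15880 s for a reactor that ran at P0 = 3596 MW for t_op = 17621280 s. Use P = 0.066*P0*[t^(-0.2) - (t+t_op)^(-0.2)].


P/P0 = 0.066 * [t^(-0.2) - (t + t_op)^(-0.2)]
P/P0 = 0.066 * [15880^(-0.2) - (15880 + 17621280)^(-0.2)]
P/P0 = 0.066 * [0.1444874 - 0.03553974] = 0.007190546
P = 3596 * 0.007190546 = 25.857 MW

25.857


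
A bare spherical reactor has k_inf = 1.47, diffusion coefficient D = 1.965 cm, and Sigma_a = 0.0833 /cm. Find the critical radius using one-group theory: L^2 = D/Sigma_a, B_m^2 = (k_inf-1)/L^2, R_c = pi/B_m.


L^2 = D / Sigma_a = 1.965 / 0.0833 = 23.58944 cm^2
B_m^2 = (k_inf - 1) / L^2 = (1.47 - 1) / 23.58944 = 0.01992417 /cm^2
For a bare sphere: B_g = pi/R, so R_c = pi / sqrt(B_m^2)
R_c = pi / sqrt(0.01992417) = 22.257 cm

22.257


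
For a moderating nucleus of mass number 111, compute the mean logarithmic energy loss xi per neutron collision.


xi = 1 + (A-1)^2/(2A) * ln((A-1)/(A+1))
xi = 1 + (111-1)^2/(2*111) * ln((111-1)/(111 +1))
xi = 0.017910

0.017910


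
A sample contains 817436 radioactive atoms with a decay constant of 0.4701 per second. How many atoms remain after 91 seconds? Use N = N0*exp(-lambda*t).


N = N0 * exp(-lambda * t)
N = 817436 * exp(-0.4701 * 91)
N = 2.1564e-13

2.1564e-13


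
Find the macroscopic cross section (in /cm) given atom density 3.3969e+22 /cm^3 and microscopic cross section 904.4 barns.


Sigma = N * sigma_barns * 1e-24
Sigma = 3.3969e+22 * 904.4 * 1e-24
Sigma = 30.722 /cm

30.722


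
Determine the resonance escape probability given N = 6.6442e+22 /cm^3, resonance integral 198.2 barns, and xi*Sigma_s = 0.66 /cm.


p = exp(-N * I * 1e-24 / (xi*Sigma_s))
p = exp(-6.6442e+22 * 198.2 * 1e-24 / 0.66)
p = 2.1609e-09

2.1609e-09


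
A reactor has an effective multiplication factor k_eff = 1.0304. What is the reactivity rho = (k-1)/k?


rho = (k_eff - 1) / k_eff
rho = (1.0304 - 1) / 1.0304
rho = 0.029503

0.029503


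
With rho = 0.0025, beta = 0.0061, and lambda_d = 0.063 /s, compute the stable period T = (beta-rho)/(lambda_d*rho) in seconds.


T = (beta - rho) / (lambda_d * rho)
T = (0.0061 - 0.0025) / (0.063 * 0.0025)
T = 22.857 s

22.857


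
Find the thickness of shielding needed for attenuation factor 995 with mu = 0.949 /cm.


x = ln(factor) / mu
x = ln(995) / 0.949
x = 7.2737 cm

7.2737


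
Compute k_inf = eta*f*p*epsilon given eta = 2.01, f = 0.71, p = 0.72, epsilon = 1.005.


k_inf = eta * f * p * epsilon
k_inf = 2.01 * 0.71 * 0.72 * 1.005
k_inf = 1.0326

1.0326


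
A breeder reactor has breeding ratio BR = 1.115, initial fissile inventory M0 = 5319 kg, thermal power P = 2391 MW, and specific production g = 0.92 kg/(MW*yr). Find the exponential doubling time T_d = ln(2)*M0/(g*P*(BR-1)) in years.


Breeding gain G = BR - 1 = 1.115 - 1 = 0.115
Fissile production rate = g * P * G = 0.92 * 2391 * 0.115 = 252.9678 kg/yr
T_d = ln(2) * M0 / (g * P * G)
T_d = ln(2) * 5319 / 252.9678 = 14.574 yr

14.574


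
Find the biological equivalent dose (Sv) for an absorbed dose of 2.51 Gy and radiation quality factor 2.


H = D * Q
H = 2.51 * 2
H = 5.0200 Sv

5.0200


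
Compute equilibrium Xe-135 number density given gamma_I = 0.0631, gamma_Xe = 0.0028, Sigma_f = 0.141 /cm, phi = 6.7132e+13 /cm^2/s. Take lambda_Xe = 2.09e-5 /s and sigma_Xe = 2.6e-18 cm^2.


Xe_eq = (gamma_I + gamma_Xe) * Sigma_f * phi / (lambda_Xe + sigma_Xe * phi)
Numerator = (0.0631 + 0.0028) * 0.141 * 6.7132e+13 = 6.237838e+11
Denominator = 2.09e-5 + 2.6e-18 * 6.7132e+13 = 1.954432e-04
Xe_eq = 6.237838e+11 / 1.954432e-04 = 3.1916e+15 /cm^3

3.1916e+15


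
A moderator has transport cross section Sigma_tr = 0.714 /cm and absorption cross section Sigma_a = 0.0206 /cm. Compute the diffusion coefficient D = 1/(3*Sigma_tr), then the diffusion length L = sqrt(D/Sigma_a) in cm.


D = 1 / (3 * Sigma_tr) = 1 / (3 * 0.714) = 0.4668534 cm
L = sqrt(D / Sigma_a)
L = sqrt(0.4668534 / 0.0206)
L = 4.7605 cm

4.7605


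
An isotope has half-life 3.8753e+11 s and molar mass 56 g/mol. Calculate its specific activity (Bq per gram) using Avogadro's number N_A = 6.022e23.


lambda = ln(2) / t_half = ln(2) / 3.8753e+11 = 1.788628e-12 /s
SA = lambda * N_A / M
SA = 1.788628e-12 * 6.022e23 / 56
SA = 1.9234e+10 Bq/g

1.9234e+10


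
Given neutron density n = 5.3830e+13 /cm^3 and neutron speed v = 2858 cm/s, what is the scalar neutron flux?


phi = n * v
phi = 5.3830e+13 * 2858
phi = 1.5385e+17 /cm^2/s

1.5385e+17


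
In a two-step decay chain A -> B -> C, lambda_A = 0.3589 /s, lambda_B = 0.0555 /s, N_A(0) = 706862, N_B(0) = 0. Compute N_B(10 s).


N_B(t) = lambda_A * N_A0 / (lambda_B - lambda_A) * [exp(-lambda_A*t) - exp(-lambda_B*t)]
exp(-0.3589*10) = 0.02762594; exp(-0.0555*10) = 0.5740723
N_B = 0.3589 * 706862 / (0.0555 - 0.3589) * (0.02762594 - 0.5740723)
N_B = 456920

456920


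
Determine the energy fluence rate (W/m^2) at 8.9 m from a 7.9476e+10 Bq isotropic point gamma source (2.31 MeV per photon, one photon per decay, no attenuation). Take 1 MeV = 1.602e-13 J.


psi = A * E * 1.602e-13 / (4*pi*r^2)
psi = 7.9476e+10 * 2.31 * 1.602e-13 / (4*pi*8.9^2)
psi = 2.9547e-05 W/m^2

2.9547e-05


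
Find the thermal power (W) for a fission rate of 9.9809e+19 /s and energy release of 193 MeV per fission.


P = fission_rate * E_MeV * 1.602e-13
P = 9.9809e+19 * 193 * 1.602e-13
P = 3.0860e+09 W

3.0860e+09


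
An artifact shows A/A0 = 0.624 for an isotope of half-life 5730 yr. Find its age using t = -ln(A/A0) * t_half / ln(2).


lambda = ln(2) / t_half = ln(2) / 5730 = 1.209681e-04 /yr
t = -ln(A/A0) / lambda
t = -ln(0.624) / 1.209681e-04
t = 3898.6 yr

3898.6


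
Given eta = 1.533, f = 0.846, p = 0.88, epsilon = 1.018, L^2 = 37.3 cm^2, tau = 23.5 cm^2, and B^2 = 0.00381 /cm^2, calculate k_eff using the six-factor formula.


k_inf = eta*f*p*eps = 1.533*0.846*0.88*1.018 = 1.161831
P_TNL = 1/(1 + L^2*B^2) = 1/(1 + 37.3*0.00381) = 0.8755701
P_FNL = exp(-B^2*tau) = exp(-0.00381*23.5) = 0.9143563
k_eff = k_inf * P_TNL * P_FNL = 1.161831 * 0.8755701 * 0.9143563
k_eff = 0.93014

0.93014


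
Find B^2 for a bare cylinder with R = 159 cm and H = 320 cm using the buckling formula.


B^2 = (2.405/R)^2 + (pi/H)^2
B^2 = (2.405/159)^2 + (pi/320)^2
B^2 = 3.2517e-04 /cm^2

3.2517e-04


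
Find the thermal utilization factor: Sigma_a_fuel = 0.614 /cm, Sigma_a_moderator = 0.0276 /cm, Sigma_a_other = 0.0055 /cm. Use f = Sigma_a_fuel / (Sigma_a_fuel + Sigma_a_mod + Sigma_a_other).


f = Sigma_a_fuel / (Sigma_a_fuel + Sigma_a_mod + Sigma_a_other)
f = 0.614 / (0.614 + 0.0276 + 0.0055)
f = 0.94885

0.94885


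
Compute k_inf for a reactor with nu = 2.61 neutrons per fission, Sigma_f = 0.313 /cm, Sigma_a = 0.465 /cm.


k_inf = nu * Sigma_f / Sigma_a
k_inf = 2.61 * 0.313 / 0.465
k_inf = 1.7568

1.7568


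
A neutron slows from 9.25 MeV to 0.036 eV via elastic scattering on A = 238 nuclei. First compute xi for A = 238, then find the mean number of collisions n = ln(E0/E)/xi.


xi = 1 + (A-1)^2/(2A)*ln((A-1)/(A+1)) = 0.008379872 (for A = 238)
n = ln(E0/E) / xi
n = ln(9.25e6 / 0.036) / 0.008379872
n = ln(2.569444e+08) / 0.008379872 = 2310.8

2310.8


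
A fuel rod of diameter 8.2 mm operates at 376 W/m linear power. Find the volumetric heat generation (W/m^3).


r = D / 2 / 1000 = 8.2 / 2 / 1000 = 0.0041 m
q''' = q' / (pi * r^2)
q''' = 376 / (pi * 0.0041^2)
q''' = 7.1198e+06 W/m^3

7.1198e+06


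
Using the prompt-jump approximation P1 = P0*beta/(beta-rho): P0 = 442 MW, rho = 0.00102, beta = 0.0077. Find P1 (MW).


P1/P0 = beta / (beta - rho)
P1/P0 = 0.0077 / (0.0077 - 0.00102) = 1.152695
P1 = 442 * 1.152695 = 509.49 MW

509.49


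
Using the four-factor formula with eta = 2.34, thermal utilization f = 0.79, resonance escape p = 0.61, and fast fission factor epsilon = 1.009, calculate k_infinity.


k_inf = eta * f * p * epsilon
k_inf = 2.34 * 0.79 * 0.61 * 1.009
k_inf = 1.1378

1.1378


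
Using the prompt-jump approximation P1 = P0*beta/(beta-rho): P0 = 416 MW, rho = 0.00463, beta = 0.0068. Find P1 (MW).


P1/P0 = beta / (beta - rho)
P1/P0 = 0.0068 / (0.0068 - 0.00463) = 3.133641
P1 = 416 * 3.133641 = 1303.6 MW

1303.6


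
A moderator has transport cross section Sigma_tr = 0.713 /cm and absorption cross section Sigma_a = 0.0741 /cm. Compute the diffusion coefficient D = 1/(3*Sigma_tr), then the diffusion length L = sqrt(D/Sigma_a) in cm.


D = 1 / (3 * Sigma_tr) = 1 / (3 * 0.713) = 0.4675082 cm
L = sqrt(D / Sigma_a)
L = sqrt(0.4675082 / 0.0741)
L = 2.5118 cm

2.5118


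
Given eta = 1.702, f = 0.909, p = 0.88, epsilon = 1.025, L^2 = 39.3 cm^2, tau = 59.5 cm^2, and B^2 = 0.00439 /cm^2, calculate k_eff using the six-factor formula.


k_inf = eta*f*p*eps = 1.702*0.909*0.88*1.025 = 1.395500
P_TNL = 1/(1 + L^2*B^2) = 1/(1 + 39.3*0.00439) = 0.8528588
P_FNL = exp(-B^2*tau) = exp(-0.00439*59.5) = 0.7701230
k_eff = k_inf * P_TNL * P_FNL = 1.395500 * 0.8528588 * 0.7701230
k_eff = 0.91657

0.91657


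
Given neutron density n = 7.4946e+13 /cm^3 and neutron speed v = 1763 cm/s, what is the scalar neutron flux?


phi = n * v
phi = 7.4946e+13 * 1763
phi = 1.3213e+17 /cm^2/s

1.3213e+17


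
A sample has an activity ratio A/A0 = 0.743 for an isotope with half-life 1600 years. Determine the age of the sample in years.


lambda = ln(2) / t_half = ln(2) / 1600 = 4.332170e-04 /yr
t = -ln(A/A0) / lambda
t = -ln(0.743) / 4.332170e-04
t = 685.71 yr

685.71


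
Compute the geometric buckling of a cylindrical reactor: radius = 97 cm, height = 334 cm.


B^2 = (2.405/R)^2 + (pi/H)^2
B^2 = (2.405/97)^2 + (pi/334)^2
B^2 = 7.0321e-04 /cm^2

7.0321e-04


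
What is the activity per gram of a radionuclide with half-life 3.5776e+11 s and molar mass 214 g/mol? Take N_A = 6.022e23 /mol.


lambda = ln(2) / t_half = ln(2) / 3.5776e+11 = 1.937464e-12 /s
SA = lambda * N_A / M
SA = 1.937464e-12 * 6.022e23 / 214
SA = 5.4521e+09 Bq/g

5.4521e+09


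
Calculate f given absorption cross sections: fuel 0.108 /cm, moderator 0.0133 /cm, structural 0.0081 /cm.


f = Sigma_a_fuel / (Sigma_a_fuel + Sigma_a_mod + Sigma_a_other)
f = 0.108 / (0.108 + 0.0133 + 0.0081)
f = 0.83462

0.83462


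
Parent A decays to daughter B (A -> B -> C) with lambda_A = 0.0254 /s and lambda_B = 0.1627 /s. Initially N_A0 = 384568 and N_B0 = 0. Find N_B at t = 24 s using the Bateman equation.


N_B(t) = lambda_A * N_A0 / (lambda_B - lambda_A) * [exp(-lambda_A*t) - exp(-lambda_B*t)]
exp(-0.0254*24) = 0.5435683; exp(-0.1627*24) = 0.02014498
N_B = 0.0254 * 384568 / (0.1627 - 0.0254) * (0.5435683 - 0.02014498)
N_B = 37238

37238


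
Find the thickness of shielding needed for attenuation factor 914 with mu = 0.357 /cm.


x = ln(factor) / mu
x = ln(914) / 0.357
x = 19.098 cm

19.098


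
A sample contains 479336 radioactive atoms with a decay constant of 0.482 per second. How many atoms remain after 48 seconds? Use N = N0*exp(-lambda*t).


N = N0 * exp(-lambda * t)
N = 479336 * exp(-0.482 * 48)
N = 4.2934e-05

4.2934e-05


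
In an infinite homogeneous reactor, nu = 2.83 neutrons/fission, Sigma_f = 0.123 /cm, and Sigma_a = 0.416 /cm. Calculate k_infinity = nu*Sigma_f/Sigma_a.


k_inf = nu * Sigma_f / Sigma_a
k_inf = 2.83 * 0.123 / 0.416
k_inf = 0.83675

0.83675


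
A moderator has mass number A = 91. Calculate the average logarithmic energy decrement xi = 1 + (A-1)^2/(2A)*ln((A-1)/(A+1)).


xi = 1 + (A-1)^2/(2A) * ln((A-1)/(A+1))
xi = 1 + (91-1)^2/(2*91) * ln((91-1)/(91 +1))
xi = 0.021818

0.021818


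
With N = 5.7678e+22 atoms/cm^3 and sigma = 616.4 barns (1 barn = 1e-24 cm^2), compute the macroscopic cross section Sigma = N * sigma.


Sigma = N * sigma_barns * 1e-24
Sigma = 5.7678e+22 * 616.4 * 1e-24
Sigma = 35.553 /cm

35.553


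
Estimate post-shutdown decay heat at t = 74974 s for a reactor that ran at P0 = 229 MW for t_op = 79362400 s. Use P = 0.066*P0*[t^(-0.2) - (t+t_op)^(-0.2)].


P/P0 = 0.066 * [t^(-0.2) - (t + t_op)^(-0.2)]
P/P0 = 0.066 * [74974^(-0.2) - (74974 + 79362400)^(-0.2)]
P/P0 = 0.066 * [0.1059297 - 0.02630238] = 0.005255403
P = 229 * 0.005255403 = 1.2035 MW

1.2035


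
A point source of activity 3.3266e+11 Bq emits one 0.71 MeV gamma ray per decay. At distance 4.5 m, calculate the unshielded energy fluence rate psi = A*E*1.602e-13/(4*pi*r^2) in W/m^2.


psi = A * E * 1.602e-13 / (4*pi*r^2)
psi = 3.3266e+11 * 0.71 * 1.602e-13 / (4*pi*4.5^2)
psi = 1.4869e-04 W/m^2

1.4869e-04


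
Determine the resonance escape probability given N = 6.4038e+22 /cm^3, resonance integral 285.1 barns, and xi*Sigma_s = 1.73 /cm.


p = exp(-N * I * 1e-24 / (xi*Sigma_s))
p = exp(-6.4038e+22 * 285.1 * 1e-24 / 1.73)
p = 2.6107e-05

2.6107e-05


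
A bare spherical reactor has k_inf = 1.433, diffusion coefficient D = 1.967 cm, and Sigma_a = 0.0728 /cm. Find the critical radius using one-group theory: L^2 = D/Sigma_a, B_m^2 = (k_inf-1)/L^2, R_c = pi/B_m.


L^2 = D / Sigma_a = 1.967 / 0.0728 = 27.01923 cm^2
B_m^2 = (k_inf - 1) / L^2 = (1.433 - 1) / 27.01923 = 0.01602562 /cm^2
For a bare sphere: B_g = pi/R, so R_c = pi / sqrt(B_m^2)
R_c = pi / sqrt(0.01602562) = 24.817 cm

24.817


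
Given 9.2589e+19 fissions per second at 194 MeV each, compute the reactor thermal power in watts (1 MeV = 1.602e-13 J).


P = fission_rate * E_MeV * 1.602e-13
P = 9.2589e+19 * 194 * 1.602e-13
P = 2.8776e+09 W

2.8776e+09


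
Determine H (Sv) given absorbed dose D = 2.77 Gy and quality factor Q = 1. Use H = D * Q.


H = D * Q
H = 2.77 * 1
H = 2.7700 Sv

2.7700


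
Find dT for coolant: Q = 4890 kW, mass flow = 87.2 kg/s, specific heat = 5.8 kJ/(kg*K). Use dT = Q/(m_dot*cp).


dT = Q / (m_dot * cp)
dT = 4890 / (87.2 * 5.8)
dT = 9.6686 C

9.6686


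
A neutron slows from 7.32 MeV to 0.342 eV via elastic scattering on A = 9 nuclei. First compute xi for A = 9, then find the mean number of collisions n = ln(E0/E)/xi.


xi = 1 + (A-1)^2/(2A)*ln((A-1)/(A+1)) = 0.2066007 (for A = 9)
n = ln(E0/E) / xi
n = ln(7.32e6 / 0.342) / 0.2066007
n = ln(2.140351e+07) / 0.2066007 = 81.699

81.699


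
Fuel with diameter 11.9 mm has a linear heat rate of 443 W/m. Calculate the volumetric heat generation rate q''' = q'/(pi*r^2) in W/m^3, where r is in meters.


r = D / 2 / 1000 = 11.9 / 2 / 1000 = 0.00595 m
q''' = q' / (pi * r^2)
q''' = 443 / (pi * 0.00595^2)
q''' = 3.9831e+06 W/m^3

3.9831e+06


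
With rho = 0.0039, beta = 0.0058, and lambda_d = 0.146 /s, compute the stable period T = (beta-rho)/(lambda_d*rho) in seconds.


T = (beta - rho) / (lambda_d * rho)
T = (0.0058 - 0.0039) / (0.146 * 0.0039)
T = 3.3368 s

3.3368


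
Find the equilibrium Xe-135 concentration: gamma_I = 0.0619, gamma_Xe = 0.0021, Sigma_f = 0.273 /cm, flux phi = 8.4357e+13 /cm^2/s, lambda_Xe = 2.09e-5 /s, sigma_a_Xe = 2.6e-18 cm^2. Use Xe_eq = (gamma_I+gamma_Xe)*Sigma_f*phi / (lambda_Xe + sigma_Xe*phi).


Xe_eq = (gamma_I + gamma_Xe) * Sigma_f * phi / (lambda_Xe + sigma_Xe * phi)
Numerator = (0.0619 + 0.0021) * 0.273 * 8.4357e+13 = 1.473886e+12
Denominator = 2.09e-5 + 2.6e-18 * 8.4357e+13 = 2.402282e-04
Xe_eq = 1.473886e+12 / 2.402282e-04 = 6.1354e+15 /cm^3

6.1354e+15


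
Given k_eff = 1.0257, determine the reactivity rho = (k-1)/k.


rho = (k_eff - 1) / k_eff
rho = (1.0257 - 1) / 1.0257
rho = 0.025056

0.025056
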